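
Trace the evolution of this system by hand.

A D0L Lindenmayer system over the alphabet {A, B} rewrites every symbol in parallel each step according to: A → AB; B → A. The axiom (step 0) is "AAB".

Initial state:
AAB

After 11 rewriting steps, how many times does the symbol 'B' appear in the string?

233

t=0: AAB
t=1: ABABA
t=2: ABAABAAB
t=3: ABAABABAABABA
t=4: ABAABABAABAABABAABAAB
t=5: ABAABABAABAABABAABABAABAABABAABABA
t=6: ABAABABAABAABABAABABAABAABABAABAABABAABABAABAABABAABAAB
t=7: ABAABABAABAABABAABABAABAABABAABAABABAABABAABAABABAABABAABAABABAABAABABAABABAABAABABAABABA
t=8: ABAABABAABAABABAABABAABAABABAABAABABAABABAABAABABAABABAABA…AABABAABABAABAABABAABABAABAABABAABAABABAABABAABAABABAABAAB  (len 144)
t=9: ABAABABAABAABABAABABAABAABABAABAABABAABABAABAABABAABABAABA…AABABAABABAABAABABAABABAABAABABAABAABABAABABAABAABABAABABA  (len 233)
t=10: ABAABABAABAABABAABABAABAABABAABAABABAABABAABAABABAABABAABA…AABABAABABAABAABABAABABAABAABABAABAABABAABABAABAABABAABAAB  (len 377)
t=11: ABAABABAABAABABAABABAABAABABAABAABABAABABAABAABABAABABAABA…AABABAABABAABAABABAABABAABAABABAABAABABAABABAABAABABAABABA  (len 610)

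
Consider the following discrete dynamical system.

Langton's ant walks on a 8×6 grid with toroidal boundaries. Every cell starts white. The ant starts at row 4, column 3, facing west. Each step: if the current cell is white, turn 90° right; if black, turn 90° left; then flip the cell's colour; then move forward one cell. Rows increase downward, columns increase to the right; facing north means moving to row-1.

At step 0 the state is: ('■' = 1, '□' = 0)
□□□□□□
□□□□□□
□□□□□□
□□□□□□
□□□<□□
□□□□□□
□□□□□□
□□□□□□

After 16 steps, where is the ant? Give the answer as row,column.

4,3

k=0  □□□□□□
□□□□□□
□□□□□□
□□□□□□
□□□<□□
□□□□□□
□□□□□□
□□□□□□
k=1  □□□□□□
□□□□□□
□□□□□□
□□□^□□
□□□■□□
□□□□□□
□□□□□□
□□□□□□
k=2  □□□□□□
□□□□□□
□□□□□□
□□□■>□
□□□■□□
□□□□□□
□□□□□□
□□□□□□
k=3  □□□□□□
□□□□□□
□□□□□□
□□□■■□
□□□■v□
□□□□□□
□□□□□□
□□□□□□
k=4  □□□□□□
□□□□□□
□□□□□□
□□□■■□
□□□<■□
□□□□□□
□□□□□□
□□□□□□
k=5  □□□□□□
□□□□□□
□□□□□□
□□□■■□
□□□□■□
□□□v□□
□□□□□□
□□□□□□
k=6  □□□□□□
□□□□□□
□□□□□□
□□□■■□
□□□□■□
□□<■□□
□□□□□□
□□□□□□
k=7  □□□□□□
□□□□□□
□□□□□□
□□□■■□
□□^□■□
□□■■□□
□□□□□□
□□□□□□
k=8  □□□□□□
□□□□□□
□□□□□□
□□□■■□
□□■>■□
□□■■□□
□□□□□□
□□□□□□
k=9  □□□□□□
□□□□□□
□□□□□□
□□□■■□
□□■■■□
□□■v□□
□□□□□□
□□□□□□
k=10  □□□□□□
□□□□□□
□□□□□□
□□□■■□
□□■■■□
□□■□>□
□□□□□□
□□□□□□
k=11  □□□□□□
□□□□□□
□□□□□□
□□□■■□
□□■■■□
□□■□■□
□□□□v□
□□□□□□
k=12  □□□□□□
□□□□□□
□□□□□□
□□□■■□
□□■■■□
□□■□■□
□□□<■□
□□□□□□
k=13  □□□□□□
□□□□□□
□□□□□□
□□□■■□
□□■■■□
□□■^■□
□□□■■□
□□□□□□
k=14  □□□□□□
□□□□□□
□□□□□□
□□□■■□
□□■■■□
□□■■>□
□□□■■□
□□□□□□
k=15  □□□□□□
□□□□□□
□□□□□□
□□□■■□
□□■■^□
□□■■□□
□□□■■□
□□□□□□
k=16  □□□□□□
□□□□□□
□□□□□□
□□□■■□
□□■<□□
□□■■□□
□□□■■□
□□□□□□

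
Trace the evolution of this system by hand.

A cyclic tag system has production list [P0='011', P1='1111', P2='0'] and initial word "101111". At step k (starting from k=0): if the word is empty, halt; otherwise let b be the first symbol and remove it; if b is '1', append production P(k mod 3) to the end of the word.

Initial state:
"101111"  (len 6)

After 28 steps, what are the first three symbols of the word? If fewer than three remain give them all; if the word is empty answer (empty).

step 0: "101111"  (len 6)
step 1: "01111011"  (len 8)
step 2: "1111011"  (len 7)
step 3: "1110110"  (len 7)
step 4: "110110011"  (len 9)
step 5: "101100111111"  (len 12)
step 6: "011001111110"  (len 12)
step 7: "11001111110"  (len 11)
step 8: "10011111101111"  (len 14)
step 9: "00111111011110"  (len 14)
step 10: "0111111011110"  (len 13)
step 11: "111111011110"  (len 12)
step 12: "111110111100"  (len 12)
step 13: "11110111100011"  (len 14)
step 14: "11101111000111111"  (len 17)
step 15: "11011110001111110"  (len 17)
step 16: "1011110001111110011"  (len 19)
step 17: "0111100011111100111111"  (len 22)
step 18: "111100011111100111111"  (len 21)
step 19: "11100011111100111111011"  (len 23)
step 20: "11000111111001111110111111"  (len 26)
step 21: "10001111110011111101111110"  (len 26)
step 22: "0001111110011111101111110011"  (len 28)
step 23: "001111110011111101111110011"  (len 27)
step 24: "01111110011111101111110011"  (len 26)
step 25: "1111110011111101111110011"  (len 25)
step 26: "1111100111111011111100111111"  (len 28)
step 27: "1111001111110111111001111110"  (len 28)
step 28: "111001111110111111001111110011"  (len 30)

111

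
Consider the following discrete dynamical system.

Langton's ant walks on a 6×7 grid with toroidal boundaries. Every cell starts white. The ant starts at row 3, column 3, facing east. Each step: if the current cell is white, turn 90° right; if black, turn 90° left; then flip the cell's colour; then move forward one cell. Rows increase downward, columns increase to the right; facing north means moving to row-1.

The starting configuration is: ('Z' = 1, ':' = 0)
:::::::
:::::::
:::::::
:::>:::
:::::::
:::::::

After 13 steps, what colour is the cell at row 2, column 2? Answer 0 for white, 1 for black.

step 0: :::::::
:::::::
:::::::
:::>:::
:::::::
:::::::
step 1: :::::::
:::::::
:::::::
:::Z:::
:::v:::
:::::::
step 2: :::::::
:::::::
:::::::
:::Z:::
::<Z:::
:::::::
step 3: :::::::
:::::::
:::::::
::^Z:::
::ZZ:::
:::::::
step 4: :::::::
:::::::
:::::::
::Z>:::
::ZZ:::
:::::::
step 5: :::::::
:::::::
:::^:::
::Z::::
::ZZ:::
:::::::
step 6: :::::::
:::::::
:::Z>::
::Z::::
::ZZ:::
:::::::
step 7: :::::::
:::::::
:::ZZ::
::Z:v::
::ZZ:::
:::::::
step 8: :::::::
:::::::
:::ZZ::
::Z<Z::
::ZZ:::
:::::::
step 9: :::::::
:::::::
:::^Z::
::ZZZ::
::ZZ:::
:::::::
step 10: :::::::
:::::::
::<:Z::
::ZZZ::
::ZZ:::
:::::::
step 11: :::::::
::^::::
::Z:Z::
::ZZZ::
::ZZ:::
:::::::
step 12: :::::::
::Z>:::
::Z:Z::
::ZZZ::
::ZZ:::
:::::::
step 13: :::::::
::ZZ:::
::ZvZ::
::ZZZ::
::ZZ:::
:::::::

1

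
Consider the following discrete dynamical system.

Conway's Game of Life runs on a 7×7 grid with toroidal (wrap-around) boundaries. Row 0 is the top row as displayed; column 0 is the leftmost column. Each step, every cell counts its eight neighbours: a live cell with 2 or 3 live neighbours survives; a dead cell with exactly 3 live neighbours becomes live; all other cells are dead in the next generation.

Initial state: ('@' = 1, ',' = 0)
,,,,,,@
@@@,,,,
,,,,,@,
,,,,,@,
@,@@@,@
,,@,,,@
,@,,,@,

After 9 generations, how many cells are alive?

k=0  ,,,,,,@
@@@,,,,
,,,,,@,
,,,,,@,
@,@@@,@
,,@,,,@
,@,,,@,
k=1  ,,@,,,@
@@,,,,@
,@,,,,@
,,,@,@,
@@@@@,@
,,@,@,@
@,,,,@@
k=2  ,,,,,,,
,@@,,@@
,@@,,@@
,,,@,@,
@@,,,,@
,,@,@,,
@@,@,,,
k=3  ,,,,,,@
,@@,,@@
,@,@,,,
,,,,@@,
@@@@@@@
,,@@,,@
,@@@,,,
k=4  ,,,@,@@
,@@,,@@
@@,@,,@
,,,,,,,
@@,,,,,
,,,,,,@
@@,@,,,
k=5  ,,,@,@,
,@,@,,,
,@,,,@@
,,@,,,@
@,,,,,,
,,@,,,@
@,@,@@,
k=6  ,@,@,@@
@,,,,@@
,@,,,@@
,@,,,@@
@@,,,,@
@,,@,@@
,@@,@@,
k=7  ,@,@,,,
,@@,,,,
,@,,@,,
,@@,,,,
,@@,@,,
,,,@,,,
,@,,,,,
k=8  @@,,,,,
@@,@,,,
@,,@,,,
@,,,,,,
,@,,,,,
,@,@,,,
,,,,,,,
k=9  @@@,,,,
,,,,,,@
@,@,,,@
@@,,,,,
@@@,,,,
,,@,,,,
@@@,,,,

16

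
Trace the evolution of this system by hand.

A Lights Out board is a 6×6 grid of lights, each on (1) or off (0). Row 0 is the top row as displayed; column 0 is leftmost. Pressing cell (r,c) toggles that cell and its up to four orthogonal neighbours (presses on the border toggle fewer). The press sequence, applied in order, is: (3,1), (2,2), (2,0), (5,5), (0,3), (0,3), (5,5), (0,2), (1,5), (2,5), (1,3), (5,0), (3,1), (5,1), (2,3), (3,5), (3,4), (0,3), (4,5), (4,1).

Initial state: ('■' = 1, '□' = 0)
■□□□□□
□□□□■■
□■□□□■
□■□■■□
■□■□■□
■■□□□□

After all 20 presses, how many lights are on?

23

gen 0: ■□□□□□
□□□□■■
□■□□□■
□■□■■□
■□■□■□
■■□□□□
gen 1: ■□□□□□
□□□□■■
□□□□□■
■□■■■□
■■■□■□
■■□□□□
gen 2: ■□□□□□
□□■□■■
□■■■□■
■□□■■□
■■■□■□
■■□□□□
gen 3: ■□□□□□
■□■□■■
■□■■□■
□□□■■□
■■■□■□
■■□□□□
gen 4: ■□□□□□
■□■□■■
■□■■□■
□□□■■□
■■■□■■
■■□□■■
gen 5: ■□■■■□
■□■■■■
■□■■□■
□□□■■□
■■■□■■
■■□□■■
gen 6: ■□□□□□
■□■□■■
■□■■□■
□□□■■□
■■■□■■
■■□□■■
gen 7: ■□□□□□
■□■□■■
■□■■□■
□□□■■□
■■■□■□
■■□□□□
gen 8: ■■■■□□
■□□□■■
■□■■□■
□□□■■□
■■■□■□
■■□□□□
gen 9: ■■■■□■
■□□□□□
■□■■□□
□□□■■□
■■■□■□
■■□□□□
gen 10: ■■■■□■
■□□□□■
■□■■■■
□□□■■■
■■■□■□
■■□□□□
gen 11: ■■■□□■
■□■■■■
■□■□■■
□□□■■■
■■■□■□
■■□□□□
gen 12: ■■■□□■
■□■■■■
■□■□■■
□□□■■■
□■■□■□
□□□□□□
gen 13: ■■■□□■
■□■■■■
■■■□■■
■■■■■■
□□■□■□
□□□□□□
gen 14: ■■■□□■
■□■■■■
■■■□■■
■■■■■■
□■■□■□
■■■□□□
gen 15: ■■■□□■
■□■□■■
■■□■□■
■■■□■■
□■■□■□
■■■□□□
gen 16: ■■■□□■
■□■□■■
■■□■□□
■■■□□□
□■■□■■
■■■□□□
gen 17: ■■■□□■
■□■□■■
■■□■■□
■■■■■■
□■■□□■
■■■□□□
gen 18: ■■□■■■
■□■■■■
■■□■■□
■■■■■■
□■■□□■
■■■□□□
gen 19: ■■□■■■
■□■■■■
■■□■■□
■■■■■□
□■■□■□
■■■□□■
gen 20: ■■□■■■
■□■■■■
■■□■■□
■□■■■□
■□□□■□
■□■□□■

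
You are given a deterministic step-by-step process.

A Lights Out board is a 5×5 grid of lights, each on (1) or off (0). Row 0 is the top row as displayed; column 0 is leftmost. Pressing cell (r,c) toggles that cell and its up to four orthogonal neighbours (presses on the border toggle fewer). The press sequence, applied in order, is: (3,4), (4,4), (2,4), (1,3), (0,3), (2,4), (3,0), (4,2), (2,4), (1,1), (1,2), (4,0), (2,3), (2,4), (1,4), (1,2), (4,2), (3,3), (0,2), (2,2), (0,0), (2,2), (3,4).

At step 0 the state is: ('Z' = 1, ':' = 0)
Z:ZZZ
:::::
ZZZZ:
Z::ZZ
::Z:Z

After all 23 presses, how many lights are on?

[0] Z:ZZZ
:::::
ZZZZ:
Z::ZZ
::Z:Z
[1] Z:ZZZ
:::::
ZZZZZ
Z::::
::Z::
[2] Z:ZZZ
:::::
ZZZZZ
Z:::Z
::ZZZ
[3] Z:ZZZ
::::Z
ZZZ::
Z::::
::ZZZ
[4] Z:Z:Z
::ZZ:
ZZZZ:
Z::::
::ZZZ
[5] Z::Z:
::Z::
ZZZZ:
Z::::
::ZZZ
[6] Z::Z:
::Z:Z
ZZZ:Z
Z:::Z
::ZZZ
[7] Z::Z:
::Z:Z
:ZZ:Z
:Z::Z
Z:ZZZ
[8] Z::Z:
::Z:Z
:ZZ:Z
:ZZ:Z
ZZ::Z
[9] Z::Z:
::Z::
:ZZZ:
:ZZ::
ZZ::Z
[10] ZZ:Z:
ZZ:::
::ZZ:
:ZZ::
ZZ::Z
[11] ZZZZ:
Z:ZZ:
:::Z:
:ZZ::
ZZ::Z
[12] ZZZZ:
Z:ZZ:
:::Z:
ZZZ::
::::Z
[13] ZZZZ:
Z:Z::
::Z:Z
ZZZZ:
::::Z
[14] ZZZZ:
Z:Z:Z
::ZZ:
ZZZZZ
::::Z
[15] ZZZZZ
Z:ZZ:
::ZZZ
ZZZZZ
::::Z
[16] ZZ:ZZ
ZZ:::
:::ZZ
ZZZZZ
::::Z
[17] ZZ:ZZ
ZZ:::
:::ZZ
ZZ:ZZ
:ZZZZ
[18] ZZ:ZZ
ZZ:::
::::Z
ZZZ::
:ZZ:Z
[19] Z:Z:Z
ZZZ::
::::Z
ZZZ::
:ZZ:Z
[20] Z:Z:Z
ZZ:::
:ZZZZ
ZZ:::
:ZZ:Z
[21] :ZZ:Z
:Z:::
:ZZZZ
ZZ:::
:ZZ:Z
[22] :ZZ:Z
:ZZ::
::::Z
ZZZ::
:ZZ:Z
[23] :ZZ:Z
:ZZ::
:::::
ZZZZZ
:ZZ::

12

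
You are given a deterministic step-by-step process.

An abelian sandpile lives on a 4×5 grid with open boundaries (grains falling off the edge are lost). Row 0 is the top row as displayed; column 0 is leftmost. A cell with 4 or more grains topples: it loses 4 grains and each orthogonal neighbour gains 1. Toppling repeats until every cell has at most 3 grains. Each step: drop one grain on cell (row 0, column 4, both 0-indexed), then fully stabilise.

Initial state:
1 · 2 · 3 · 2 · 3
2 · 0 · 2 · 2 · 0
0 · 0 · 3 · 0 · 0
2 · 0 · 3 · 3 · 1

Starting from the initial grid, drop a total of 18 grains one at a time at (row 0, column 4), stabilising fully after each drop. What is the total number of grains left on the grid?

29

t=0: 1 · 2 · 3 · 2 · 3
2 · 0 · 2 · 2 · 0
0 · 0 · 3 · 0 · 0
2 · 0 · 3 · 3 · 1
t=1: 1 · 2 · 3 · 3 · 0
2 · 0 · 2 · 2 · 1
0 · 0 · 3 · 0 · 0
2 · 0 · 3 · 3 · 1
t=2: 1 · 2 · 3 · 3 · 1
2 · 0 · 2 · 2 · 1
0 · 0 · 3 · 0 · 0
2 · 0 · 3 · 3 · 1
t=3: 1 · 2 · 3 · 3 · 2
2 · 0 · 2 · 2 · 1
0 · 0 · 3 · 0 · 0
2 · 0 · 3 · 3 · 1
t=4: 1 · 2 · 3 · 3 · 3
2 · 0 · 2 · 2 · 1
0 · 0 · 3 · 0 · 0
2 · 0 · 3 · 3 · 1
t=5: 1 · 3 · 0 · 1 · 1
2 · 0 · 3 · 3 · 2
0 · 0 · 3 · 0 · 0
2 · 0 · 3 · 3 · 1
t=6: 1 · 3 · 0 · 1 · 2
2 · 0 · 3 · 3 · 2
0 · 0 · 3 · 0 · 0
2 · 0 · 3 · 3 · 1
t=7: 1 · 3 · 0 · 1 · 3
2 · 0 · 3 · 3 · 2
0 · 0 · 3 · 0 · 0
2 · 0 · 3 · 3 · 1
t=8: 1 · 3 · 0 · 2 · 0
2 · 0 · 3 · 3 · 3
0 · 0 · 3 · 0 · 0
2 · 0 · 3 · 3 · 1
t=9: 1 · 3 · 0 · 2 · 1
2 · 0 · 3 · 3 · 3
0 · 0 · 3 · 0 · 0
2 · 0 · 3 · 3 · 1
t=10: 1 · 3 · 0 · 2 · 2
2 · 0 · 3 · 3 · 3
0 · 0 · 3 · 0 · 0
2 · 0 · 3 · 3 · 1
t=11: 1 · 3 · 0 · 2 · 3
2 · 0 · 3 · 3 · 3
0 · 0 · 3 · 0 · 0
2 · 0 · 3 · 3 · 1
t=12: 1 · 3 · 2 · 0 · 2
2 · 1 · 1 · 2 · 1
0 · 1 · 1 · 3 · 1
2 · 1 · 1 · 0 · 2
t=13: 1 · 3 · 2 · 0 · 3
2 · 1 · 1 · 2 · 1
0 · 1 · 1 · 3 · 1
2 · 1 · 1 · 0 · 2
t=14: 1 · 3 · 2 · 1 · 0
2 · 1 · 1 · 2 · 2
0 · 1 · 1 · 3 · 1
2 · 1 · 1 · 0 · 2
t=15: 1 · 3 · 2 · 1 · 1
2 · 1 · 1 · 2 · 2
0 · 1 · 1 · 3 · 1
2 · 1 · 1 · 0 · 2
t=16: 1 · 3 · 2 · 1 · 2
2 · 1 · 1 · 2 · 2
0 · 1 · 1 · 3 · 1
2 · 1 · 1 · 0 · 2
t=17: 1 · 3 · 2 · 1 · 3
2 · 1 · 1 · 2 · 2
0 · 1 · 1 · 3 · 1
2 · 1 · 1 · 0 · 2
t=18: 1 · 3 · 2 · 2 · 0
2 · 1 · 1 · 2 · 3
0 · 1 · 1 · 3 · 1
2 · 1 · 1 · 0 · 2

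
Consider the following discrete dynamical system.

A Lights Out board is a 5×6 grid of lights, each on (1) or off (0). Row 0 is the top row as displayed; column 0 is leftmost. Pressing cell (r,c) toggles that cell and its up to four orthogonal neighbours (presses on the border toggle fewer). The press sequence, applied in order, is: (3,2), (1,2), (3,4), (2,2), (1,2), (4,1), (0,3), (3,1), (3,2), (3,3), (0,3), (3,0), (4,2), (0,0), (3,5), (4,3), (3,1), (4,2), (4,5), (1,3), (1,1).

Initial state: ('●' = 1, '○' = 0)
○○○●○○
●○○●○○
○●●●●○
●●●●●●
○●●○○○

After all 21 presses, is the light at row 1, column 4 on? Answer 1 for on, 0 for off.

1

gen 0: ○○○●○○
●○○●○○
○●●●●○
●●●●●●
○●●○○○
gen 1: ○○○●○○
●○○●○○
○●○●●○
●○○○●●
○●○○○○
gen 2: ○○●●○○
●●●○○○
○●●●●○
●○○○●●
○●○○○○
gen 3: ○○●●○○
●●●○○○
○●●●○○
●○○●○○
○●○○●○
gen 4: ○○●●○○
●●○○○○
○○○○○○
●○●●○○
○●○○●○
gen 5: ○○○●○○
●○●●○○
○○●○○○
●○●●○○
○●○○●○
gen 6: ○○○●○○
●○●●○○
○○●○○○
●●●●○○
●○●○●○
gen 7: ○○●○●○
●○●○○○
○○●○○○
●●●●○○
●○●○●○
gen 8: ○○●○●○
●○●○○○
○●●○○○
○○○●○○
●●●○●○
gen 9: ○○●○●○
●○●○○○
○●○○○○
○●●○○○
●●○○●○
gen 10: ○○●○●○
●○●○○○
○●○●○○
○●○●●○
●●○●●○
gen 11: ○○○●○○
●○●●○○
○●○●○○
○●○●●○
●●○●●○
gen 12: ○○○●○○
●○●●○○
●●○●○○
●○○●●○
○●○●●○
gen 13: ○○○●○○
●○●●○○
●●○●○○
●○●●●○
○○●○●○
gen 14: ●●○●○○
○○●●○○
●●○●○○
●○●●●○
○○●○●○
gen 15: ●●○●○○
○○●●○○
●●○●○●
●○●●○●
○○●○●●
gen 16: ●●○●○○
○○●●○○
●●○●○●
●○●○○●
○○○●○●
gen 17: ●●○●○○
○○●●○○
●○○●○●
○●○○○●
○●○●○●
gen 18: ●●○●○○
○○●●○○
●○○●○●
○●●○○●
○○●○○●
gen 19: ●●○●○○
○○●●○○
●○○●○●
○●●○○○
○○●○●○
gen 20: ●●○○○○
○○○○●○
●○○○○●
○●●○○○
○○●○●○
gen 21: ●○○○○○
●●●○●○
●●○○○●
○●●○○○
○○●○●○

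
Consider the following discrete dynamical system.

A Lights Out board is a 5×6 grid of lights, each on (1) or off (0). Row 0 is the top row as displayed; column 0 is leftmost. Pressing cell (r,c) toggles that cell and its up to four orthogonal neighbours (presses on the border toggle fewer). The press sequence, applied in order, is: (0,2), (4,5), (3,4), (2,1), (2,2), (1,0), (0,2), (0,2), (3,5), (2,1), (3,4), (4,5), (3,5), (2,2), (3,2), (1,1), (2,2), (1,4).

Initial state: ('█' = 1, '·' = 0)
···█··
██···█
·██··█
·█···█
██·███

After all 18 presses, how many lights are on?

t=0: ···█··
██···█
·██··█
·█···█
██·███
t=1: ·██···
███··█
·██··█
·█···█
██·███
t=2: ·██···
███··█
·██··█
·█····
██·█··
t=3: ·██···
███··█
·██·██
·█·███
██·██·
t=4: ·██···
█·█··█
█···██
···███
██·██·
t=5: ·██···
█····█
██████
··████
██·██·
t=6: ███···
·█···█
·█████
··████
██·██·
t=7: █··█··
·██··█
·█████
··████
██·██·
t=8: ███···
·█···█
·█████
··████
██·██·
t=9: ███···
·█···█
·████·
··██··
██·███
t=10: ███···
·····█
█··██·
·███··
██·███
t=11: ███···
·····█
█··█··
·██·██
██·█·█
t=12: ███···
·····█
█··█··
·██·█·
██·██·
t=13: ███···
·····█
█··█·█
·██··█
██·███
t=14: ███···
··█··█
███··█
·█···█
██·███
t=15: ███···
··█··█
██···█
··██·█
██████
t=16: █·█···
██···█
█····█
··██·█
██████
t=17: █·█···
███··█
████·█
···█·█
██████
t=18: █·█·█·
█████·
██████
···█·█
██████

22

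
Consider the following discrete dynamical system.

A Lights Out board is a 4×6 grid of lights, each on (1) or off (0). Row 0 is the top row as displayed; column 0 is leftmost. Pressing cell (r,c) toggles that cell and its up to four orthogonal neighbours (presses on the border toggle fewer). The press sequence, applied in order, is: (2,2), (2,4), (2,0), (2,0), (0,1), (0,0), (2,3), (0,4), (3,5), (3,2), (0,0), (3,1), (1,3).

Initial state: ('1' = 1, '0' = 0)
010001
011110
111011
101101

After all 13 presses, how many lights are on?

[0] 010001
011110
111011
101101
[1] 010001
010110
100111
100101
[2] 010001
010100
100000
100111
[3] 010001
110100
010000
000111
[4] 010001
010100
100000
100111
[5] 101001
000100
100000
100111
[6] 011001
100100
100000
100111
[7] 011001
100000
101110
100011
[8] 011110
100010
101110
100011
[9] 011110
100010
101111
100000
[10] 011110
100010
100111
111100
[11] 101110
000010
100111
111100
[12] 101110
000010
110111
000100
[13] 101010
001100
110011
000100

10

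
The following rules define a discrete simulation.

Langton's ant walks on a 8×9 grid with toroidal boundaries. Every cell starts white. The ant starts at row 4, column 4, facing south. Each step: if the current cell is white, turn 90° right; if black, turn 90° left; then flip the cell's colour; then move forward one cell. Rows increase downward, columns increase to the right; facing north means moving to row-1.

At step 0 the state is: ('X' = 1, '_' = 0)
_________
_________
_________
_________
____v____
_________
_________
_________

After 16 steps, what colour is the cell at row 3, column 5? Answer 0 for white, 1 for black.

t=0: _________
_________
_________
_________
____v____
_________
_________
_________
t=1: _________
_________
_________
_________
___<X____
_________
_________
_________
t=2: _________
_________
_________
___^_____
___XX____
_________
_________
_________
t=3: _________
_________
_________
___X>____
___XX____
_________
_________
_________
t=4: _________
_________
_________
___XX____
___Xv____
_________
_________
_________
t=5: _________
_________
_________
___XX____
___X_>___
_________
_________
_________
t=6: _________
_________
_________
___XX____
___X_X___
_____v___
_________
_________
t=7: _________
_________
_________
___XX____
___X_X___
____<X___
_________
_________
t=8: _________
_________
_________
___XX____
___X^X___
____XX___
_________
_________
t=9: _________
_________
_________
___XX____
___XX>___
____XX___
_________
_________
t=10: _________
_________
_________
___XX^___
___XX____
____XX___
_________
_________
t=11: _________
_________
_________
___XXX>__
___XX____
____XX___
_________
_________
t=12: _________
_________
_________
___XXXX__
___XX_v__
____XX___
_________
_________
t=13: _________
_________
_________
___XXXX__
___XX<X__
____XX___
_________
_________
t=14: _________
_________
_________
___XX^X__
___XXXX__
____XX___
_________
_________
t=15: _________
_________
_________
___X<_X__
___XXXX__
____XX___
_________
_________
t=16: _________
_________
_________
___X__X__
___XvXX__
____XX___
_________
_________

0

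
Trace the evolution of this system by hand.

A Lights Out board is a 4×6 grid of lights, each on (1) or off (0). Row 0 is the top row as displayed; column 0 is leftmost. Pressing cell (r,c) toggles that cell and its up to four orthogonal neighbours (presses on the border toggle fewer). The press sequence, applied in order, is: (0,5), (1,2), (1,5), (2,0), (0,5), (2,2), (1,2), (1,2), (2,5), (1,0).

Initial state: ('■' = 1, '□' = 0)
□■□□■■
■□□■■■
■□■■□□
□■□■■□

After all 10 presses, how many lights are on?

15

0) □■□□■■
■□□■■■
■□■■□□
□■□■■□
1) □■□□□□
■□□■■□
■□■■□□
□■□■■□
2) □■■□□□
■■■□■□
■□□■□□
□■□■■□
3) □■■□□■
■■■□□■
■□□■□■
□■□■■□
4) □■■□□■
□■■□□■
□■□■□■
■■□■■□
5) □■■□■□
□■■□□□
□■□■□■
■■□■■□
6) □■■□■□
□■□□□□
□□■□□■
■■■■■□
7) □■□□■□
□□■■□□
□□□□□■
■■■■■□
8) □■■□■□
□■□□□□
□□■□□■
■■■■■□
9) □■■□■□
□■□□□■
□□■□■□
■■■■■■
10) ■■■□■□
■□□□□■
■□■□■□
■■■■■■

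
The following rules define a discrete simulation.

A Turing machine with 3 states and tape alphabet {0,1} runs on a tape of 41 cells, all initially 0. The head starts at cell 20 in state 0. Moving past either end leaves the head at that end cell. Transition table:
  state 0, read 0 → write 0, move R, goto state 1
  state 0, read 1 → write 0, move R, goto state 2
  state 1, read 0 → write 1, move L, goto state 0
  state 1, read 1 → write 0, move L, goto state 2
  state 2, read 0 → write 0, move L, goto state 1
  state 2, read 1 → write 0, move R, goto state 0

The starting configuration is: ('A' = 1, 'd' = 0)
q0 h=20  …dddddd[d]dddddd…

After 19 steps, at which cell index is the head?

13

step 0: q0 h=20  …dddddd[d]dddddd…
step 1: q1 h=21  …dddddd[d]dddddd…
step 2: q0 h=20  …dddddd[d]Addddd…
step 3: q1 h=21  …dddddd[A]dddddd…
step 4: q2 h=20  …dddddd[d]dddddd…
step 5: q1 h=19  …dddddd[d]dddddd…
step 6: q0 h=18  …dddddd[d]Addddd…
step 7: q1 h=19  …dddddd[A]dddddd…
step 8: q2 h=18  …dddddd[d]dddddd…
step 9: q1 h=17  …dddddd[d]dddddd…
step 10: q0 h=16  …dddddd[d]Addddd…
step 11: q1 h=17  …dddddd[A]dddddd…
step 12: q2 h=16  …dddddd[d]dddddd…
step 13: q1 h=15  …dddddd[d]dddddd…
step 14: q0 h=14  …dddddd[d]Addddd…
step 15: q1 h=15  …dddddd[A]dddddd…
step 16: q2 h=14  …dddddd[d]dddddd…
step 17: q1 h=13  …dddddd[d]dddddd…
step 18: q0 h=12  …dddddd[d]Addddd…
step 19: q1 h=13  …dddddd[A]dddddd…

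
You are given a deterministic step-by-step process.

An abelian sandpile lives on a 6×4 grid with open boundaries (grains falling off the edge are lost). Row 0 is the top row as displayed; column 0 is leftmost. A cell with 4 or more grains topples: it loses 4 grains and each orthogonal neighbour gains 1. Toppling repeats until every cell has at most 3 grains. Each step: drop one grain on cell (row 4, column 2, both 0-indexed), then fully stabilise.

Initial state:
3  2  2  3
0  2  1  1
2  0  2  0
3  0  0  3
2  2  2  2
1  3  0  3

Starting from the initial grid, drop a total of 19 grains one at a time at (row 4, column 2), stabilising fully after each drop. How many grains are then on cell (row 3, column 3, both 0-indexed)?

3

t=0: 3  2  2  3
0  2  1  1
2  0  2  0
3  0  0  3
2  2  2  2
1  3  0  3
t=1: 3  2  2  3
0  2  1  1
2  0  2  0
3  0  0  3
2  2  3  2
1  3  0  3
t=2: 3  2  2  3
0  2  1  1
2  0  2  0
3  0  1  3
2  3  0  3
1  3  1  3
t=3: 3  2  2  3
0  2  1  1
2  0  2  0
3  0  1  3
2  3  1  3
1  3  1  3
t=4: 3  2  2  3
0  2  1  1
2  0  2  0
3  0  1  3
2  3  2  3
1  3  1  3
t=5: 3  2  2  3
0  2  1  1
2  0  2  0
3  0  1  3
2  3  3  3
1  3  1  3
t=6: 3  2  2  3
0  2  1  1
2  0  2  1
3  1  3  0
3  1  3  2
2  1  0  1
t=7: 3  2  2  3
0  2  1  1
2  0  3  1
3  2  0  1
3  2  1  3
2  1  1  1
t=8: 3  2  2  3
0  2  1  1
2  0  3  1
3  2  0  1
3  2  2  3
2  1  1  1
t=9: 3  2  2  3
0  2  1  1
2  0  3  1
3  2  0  1
3  2  3  3
2  1  1  1
t=10: 3  2  2  3
0  2  1  1
2  0  3  1
3  2  1  2
3  3  1  0
2  1  2  2
t=11: 3  2  2  3
0  2  1  1
2  0  3  1
3  2  1  2
3  3  2  0
2  1  2  2
t=12: 3  2  2  3
0  2  1  1
2  0  3  1
3  2  1  2
3  3  3  0
2  1  2  2
t=13: 3  2  2  3
0  2  1  1
3  1  3  1
1  0  3  2
1  2  1  1
3  2  3  2
t=14: 3  2  2  3
0  2  1  1
3  1  3  1
1  0  3  2
1  2  2  1
3  2  3  2
t=15: 3  2  2  3
0  2  1  1
3  1  3  1
1  0  3  2
1  2  3  1
3  2  3  2
t=16: 3  2  2  3
0  2  2  1
3  2  0  2
1  1  1  3
1  3  2  2
3  3  0  3
t=17: 3  2  2  3
0  2  2  1
3  2  0  2
1  1  1  3
1  3  3  2
3  3  0  3
t=18: 3  2  2  3
0  2  2  1
3  2  0  2
1  2  2  3
3  1  1  3
0  1  2  3
t=19: 3  2  2  3
0  2  2  1
3  2  0  2
1  2  2  3
3  1  2  3
0  1  2  3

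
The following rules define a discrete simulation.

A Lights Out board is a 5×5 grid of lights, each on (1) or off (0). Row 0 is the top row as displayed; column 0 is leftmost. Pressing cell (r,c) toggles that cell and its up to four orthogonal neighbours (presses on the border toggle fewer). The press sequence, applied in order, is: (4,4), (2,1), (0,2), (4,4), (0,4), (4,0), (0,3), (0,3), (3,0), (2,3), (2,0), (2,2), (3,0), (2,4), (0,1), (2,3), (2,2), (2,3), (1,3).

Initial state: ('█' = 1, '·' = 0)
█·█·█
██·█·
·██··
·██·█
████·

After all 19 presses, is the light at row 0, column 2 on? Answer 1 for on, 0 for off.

gen 0: █·█·█
██·█·
·██··
·██·█
████·
gen 1: █·█·█
██·█·
·██··
·██··
███·█
gen 2: █·█·█
█··█·
█····
··█··
███·█
gen 3: ██·██
█·██·
█····
··█··
███·█
gen 4: ██·██
█·██·
█····
··█·█
████·
gen 5: ██···
█·███
█····
··█·█
████·
gen 6: ██···
█·███
█····
█·█·█
··██·
gen 7: █████
█·█·█
█····
█·█·█
··██·
gen 8: ██···
█·███
█····
█·█·█
··██·
gen 9: ██···
█·███
·····
·██·█
█·██·
gen 10: ██···
█·█·█
··███
·████
█·██·
gen 11: ██···
··█·█
█████
█████
█·██·
gen 12: ██···
····█
█···█
██·██
█·██·
gen 13: ██···
····█
····█
···██
··██·
gen 14: ██···
·····
···█·
···█·
··██·
gen 15: ··█··
·█···
···█·
···█·
··██·
gen 16: ··█··
·█·█·
··█·█
·····
··██·
gen 17: ··█··
·███·
·█·██
··█··
··██·
gen 18: ··█··
·██··
·██··
··██·
··██·
gen 19: ··██·
·█·██
·███·
··██·
··██·

1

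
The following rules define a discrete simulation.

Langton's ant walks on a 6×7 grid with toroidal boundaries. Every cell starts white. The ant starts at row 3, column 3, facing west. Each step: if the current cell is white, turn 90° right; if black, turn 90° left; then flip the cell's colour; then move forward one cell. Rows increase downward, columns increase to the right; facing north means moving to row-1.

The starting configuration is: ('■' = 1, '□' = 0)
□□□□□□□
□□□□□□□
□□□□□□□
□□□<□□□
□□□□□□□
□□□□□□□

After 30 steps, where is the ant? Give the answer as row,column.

4,4

gen 0: □□□□□□□
□□□□□□□
□□□□□□□
□□□<□□□
□□□□□□□
□□□□□□□
gen 1: □□□□□□□
□□□□□□□
□□□^□□□
□□□■□□□
□□□□□□□
□□□□□□□
gen 2: □□□□□□□
□□□□□□□
□□□■>□□
□□□■□□□
□□□□□□□
□□□□□□□
gen 3: □□□□□□□
□□□□□□□
□□□■■□□
□□□■v□□
□□□□□□□
□□□□□□□
gen 4: □□□□□□□
□□□□□□□
□□□■■□□
□□□<■□□
□□□□□□□
□□□□□□□
gen 5: □□□□□□□
□□□□□□□
□□□■■□□
□□□□■□□
□□□v□□□
□□□□□□□
gen 6: □□□□□□□
□□□□□□□
□□□■■□□
□□□□■□□
□□<■□□□
□□□□□□□
gen 7: □□□□□□□
□□□□□□□
□□□■■□□
□□^□■□□
□□■■□□□
□□□□□□□
gen 8: □□□□□□□
□□□□□□□
□□□■■□□
□□■>■□□
□□■■□□□
□□□□□□□
gen 9: □□□□□□□
□□□□□□□
□□□■■□□
□□■■■□□
□□■v□□□
□□□□□□□
gen 10: □□□□□□□
□□□□□□□
□□□■■□□
□□■■■□□
□□■□>□□
□□□□□□□
gen 11: □□□□□□□
□□□□□□□
□□□■■□□
□□■■■□□
□□■□■□□
□□□□v□□
gen 12: □□□□□□□
□□□□□□□
□□□■■□□
□□■■■□□
□□■□■□□
□□□<■□□
gen 13: □□□□□□□
□□□□□□□
□□□■■□□
□□■■■□□
□□■^■□□
□□□■■□□
gen 14: □□□□□□□
□□□□□□□
□□□■■□□
□□■■■□□
□□■■>□□
□□□■■□□
gen 15: □□□□□□□
□□□□□□□
□□□■■□□
□□■■^□□
□□■■□□□
□□□■■□□
gen 16: □□□□□□□
□□□□□□□
□□□■■□□
□□■<□□□
□□■■□□□
□□□■■□□
gen 17: □□□□□□□
□□□□□□□
□□□■■□□
□□■□□□□
□□■v□□□
□□□■■□□
gen 18: □□□□□□□
□□□□□□□
□□□■■□□
□□■□□□□
□□■□>□□
□□□■■□□
gen 19: □□□□□□□
□□□□□□□
□□□■■□□
□□■□□□□
□□■□■□□
□□□■v□□
gen 20: □□□□□□□
□□□□□□□
□□□■■□□
□□■□□□□
□□■□■□□
□□□■□>□
gen 21: □□□□□v□
□□□□□□□
□□□■■□□
□□■□□□□
□□■□■□□
□□□■□■□
gen 22: □□□□<■□
□□□□□□□
□□□■■□□
□□■□□□□
□□■□■□□
□□□■□■□
gen 23: □□□□■■□
□□□□□□□
□□□■■□□
□□■□□□□
□□■□■□□
□□□■^■□
gen 24: □□□□■■□
□□□□□□□
□□□■■□□
□□■□□□□
□□■□■□□
□□□■■>□
gen 25: □□□□■■□
□□□□□□□
□□□■■□□
□□■□□□□
□□■□■^□
□□□■■□□
gen 26: □□□□■■□
□□□□□□□
□□□■■□□
□□■□□□□
□□■□■■>
□□□■■□□
gen 27: □□□□■■□
□□□□□□□
□□□■■□□
□□■□□□□
□□■□■■■
□□□■■□v
gen 28: □□□□■■□
□□□□□□□
□□□■■□□
□□■□□□□
□□■□■■■
□□□■■<■
gen 29: □□□□■■□
□□□□□□□
□□□■■□□
□□■□□□□
□□■□■^■
□□□■■■■
gen 30: □□□□■■□
□□□□□□□
□□□■■□□
□□■□□□□
□□■□<□■
□□□■■■■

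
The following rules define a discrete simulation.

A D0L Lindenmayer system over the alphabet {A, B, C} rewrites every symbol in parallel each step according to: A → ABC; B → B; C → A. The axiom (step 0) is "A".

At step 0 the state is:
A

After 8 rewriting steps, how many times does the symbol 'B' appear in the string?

gen 0: A
gen 1: ABC
gen 2: ABCBA
gen 3: ABCBABABC
gen 4: ABCBABABCBABCBA
gen 5: ABCBABABCBABCBABABCBABABC
gen 6: ABCBABABCBABCBABABCBABABCBABCBABABCBABCBA
gen 7: ABCBABABCBABCBABABCBABABCBABCBABABCBABCBABABCBABABCBABCBABABCBABABC
gen 8: ABCBABABCBABCBABABCBABABCBABCBABABCBABCBABABCBABABCBABCBABABCBABABCBABCBABABCBABCBABABCBABABCBABCBABABCBABCBA

54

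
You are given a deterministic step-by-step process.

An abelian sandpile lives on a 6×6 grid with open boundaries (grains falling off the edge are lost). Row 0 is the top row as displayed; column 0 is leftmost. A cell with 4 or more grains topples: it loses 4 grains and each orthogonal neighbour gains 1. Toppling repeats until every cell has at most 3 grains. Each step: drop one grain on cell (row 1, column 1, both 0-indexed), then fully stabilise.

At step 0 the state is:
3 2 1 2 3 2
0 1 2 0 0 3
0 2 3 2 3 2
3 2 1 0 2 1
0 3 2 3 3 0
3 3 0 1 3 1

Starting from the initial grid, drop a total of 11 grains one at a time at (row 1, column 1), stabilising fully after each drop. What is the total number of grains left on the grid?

step 0: 3 2 1 2 3 2
0 1 2 0 0 3
0 2 3 2 3 2
3 2 1 0 2 1
0 3 2 3 3 0
3 3 0 1 3 1
step 1: 3 2 1 2 3 2
0 2 2 0 0 3
0 2 3 2 3 2
3 2 1 0 2 1
0 3 2 3 3 0
3 3 0 1 3 1
step 2: 3 2 1 2 3 2
0 3 2 0 0 3
0 2 3 2 3 2
3 2 1 0 2 1
0 3 2 3 3 0
3 3 0 1 3 1
step 3: 3 3 1 2 3 2
1 0 3 0 0 3
0 3 3 2 3 2
3 2 1 0 2 1
0 3 2 3 3 0
3 3 0 1 3 1
step 4: 3 3 1 2 3 2
1 1 3 0 0 3
0 3 3 2 3 2
3 2 1 0 2 1
0 3 2 3 3 0
3 3 0 1 3 1
step 5: 3 3 1 2 3 2
1 2 3 0 0 3
0 3 3 2 3 2
3 2 1 0 2 1
0 3 2 3 3 0
3 3 0 1 3 1
step 6: 3 3 1 2 3 2
1 3 3 0 0 3
0 3 3 2 3 2
3 2 1 0 2 1
0 3 2 3 3 0
3 3 0 1 3 1
step 7: 0 1 3 2 3 2
3 3 1 1 0 3
1 1 1 3 3 2
3 3 2 0 2 1
0 3 2 3 3 0
3 3 0 1 3 1
step 8: 1 2 3 2 3 2
0 1 2 1 0 3
2 2 1 3 3 2
3 3 2 0 2 1
0 3 2 3 3 0
3 3 0 1 3 1
step 9: 1 2 3 2 3 2
0 2 2 1 0 3
2 2 1 3 3 2
3 3 2 0 2 1
0 3 2 3 3 0
3 3 0 1 3 1
step 10: 1 2 3 2 3 2
0 3 2 1 0 3
2 2 1 3 3 2
3 3 2 0 2 1
0 3 2 3 3 0
3 3 0 1 3 1
step 11: 1 3 3 2 3 2
1 0 3 1 0 3
2 3 1 3 3 2
3 3 2 0 2 1
0 3 2 3 3 0
3 3 0 1 3 1

69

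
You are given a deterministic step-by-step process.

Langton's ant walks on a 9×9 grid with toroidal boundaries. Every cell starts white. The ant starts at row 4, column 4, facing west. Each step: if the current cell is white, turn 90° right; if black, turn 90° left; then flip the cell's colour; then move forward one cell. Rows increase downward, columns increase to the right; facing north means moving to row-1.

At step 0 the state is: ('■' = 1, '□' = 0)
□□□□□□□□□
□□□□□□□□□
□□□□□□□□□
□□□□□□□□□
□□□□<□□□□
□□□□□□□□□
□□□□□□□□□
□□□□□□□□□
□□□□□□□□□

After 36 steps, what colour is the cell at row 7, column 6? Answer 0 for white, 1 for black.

1

[0] □□□□□□□□□
□□□□□□□□□
□□□□□□□□□
□□□□□□□□□
□□□□<□□□□
□□□□□□□□□
□□□□□□□□□
□□□□□□□□□
□□□□□□□□□
[1] □□□□□□□□□
□□□□□□□□□
□□□□□□□□□
□□□□^□□□□
□□□□■□□□□
□□□□□□□□□
□□□□□□□□□
□□□□□□□□□
□□□□□□□□□
[2] □□□□□□□□□
□□□□□□□□□
□□□□□□□□□
□□□□■>□□□
□□□□■□□□□
□□□□□□□□□
□□□□□□□□□
□□□□□□□□□
□□□□□□□□□
[3] □□□□□□□□□
□□□□□□□□□
□□□□□□□□□
□□□□■■□□□
□□□□■v□□□
□□□□□□□□□
□□□□□□□□□
□□□□□□□□□
□□□□□□□□□
[4] □□□□□□□□□
□□□□□□□□□
□□□□□□□□□
□□□□■■□□□
□□□□<■□□□
□□□□□□□□□
□□□□□□□□□
□□□□□□□□□
□□□□□□□□□
[5] □□□□□□□□□
□□□□□□□□□
□□□□□□□□□
□□□□■■□□□
□□□□□■□□□
□□□□v□□□□
□□□□□□□□□
□□□□□□□□□
□□□□□□□□□
[6] □□□□□□□□□
□□□□□□□□□
□□□□□□□□□
□□□□■■□□□
□□□□□■□□□
□□□<■□□□□
□□□□□□□□□
□□□□□□□□□
□□□□□□□□□
[7] □□□□□□□□□
□□□□□□□□□
□□□□□□□□□
□□□□■■□□□
□□□^□■□□□
□□□■■□□□□
□□□□□□□□□
□□□□□□□□□
□□□□□□□□□
[8] □□□□□□□□□
□□□□□□□□□
□□□□□□□□□
□□□□■■□□□
□□□■>■□□□
□□□■■□□□□
□□□□□□□□□
□□□□□□□□□
□□□□□□□□□
[9] □□□□□□□□□
□□□□□□□□□
□□□□□□□□□
□□□□■■□□□
□□□■■■□□□
□□□■v□□□□
□□□□□□□□□
□□□□□□□□□
□□□□□□□□□
[10] □□□□□□□□□
□□□□□□□□□
□□□□□□□□□
□□□□■■□□□
□□□■■■□□□
□□□■□>□□□
□□□□□□□□□
□□□□□□□□□
□□□□□□□□□
[11] □□□□□□□□□
□□□□□□□□□
□□□□□□□□□
□□□□■■□□□
□□□■■■□□□
□□□■□■□□□
□□□□□v□□□
□□□□□□□□□
□□□□□□□□□
[12] □□□□□□□□□
□□□□□□□□□
□□□□□□□□□
□□□□■■□□□
□□□■■■□□□
□□□■□■□□□
□□□□<■□□□
□□□□□□□□□
□□□□□□□□□
[13] □□□□□□□□□
□□□□□□□□□
□□□□□□□□□
□□□□■■□□□
□□□■■■□□□
□□□■^■□□□
□□□□■■□□□
□□□□□□□□□
□□□□□□□□□
[14] □□□□□□□□□
□□□□□□□□□
□□□□□□□□□
□□□□■■□□□
□□□■■■□□□
□□□■■>□□□
□□□□■■□□□
□□□□□□□□□
□□□□□□□□□
[15] □□□□□□□□□
□□□□□□□□□
□□□□□□□□□
□□□□■■□□□
□□□■■^□□□
□□□■■□□□□
□□□□■■□□□
□□□□□□□□□
□□□□□□□□□
[16] □□□□□□□□□
□□□□□□□□□
□□□□□□□□□
□□□□■■□□□
□□□■<□□□□
□□□■■□□□□
□□□□■■□□□
□□□□□□□□□
□□□□□□□□□
[17] □□□□□□□□□
□□□□□□□□□
□□□□□□□□□
□□□□■■□□□
□□□■□□□□□
□□□■v□□□□
□□□□■■□□□
□□□□□□□□□
□□□□□□□□□
[18] □□□□□□□□□
□□□□□□□□□
□□□□□□□□□
□□□□■■□□□
□□□■□□□□□
□□□■□>□□□
□□□□■■□□□
□□□□□□□□□
□□□□□□□□□
[19] □□□□□□□□□
□□□□□□□□□
□□□□□□□□□
□□□□■■□□□
□□□■□□□□□
□□□■□■□□□
□□□□■v□□□
□□□□□□□□□
□□□□□□□□□
[20] □□□□□□□□□
□□□□□□□□□
□□□□□□□□□
□□□□■■□□□
□□□■□□□□□
□□□■□■□□□
□□□□■□>□□
□□□□□□□□□
□□□□□□□□□
[21] □□□□□□□□□
□□□□□□□□□
□□□□□□□□□
□□□□■■□□□
□□□■□□□□□
□□□■□■□□□
□□□□■□■□□
□□□□□□v□□
□□□□□□□□□
[22] □□□□□□□□□
□□□□□□□□□
□□□□□□□□□
□□□□■■□□□
□□□■□□□□□
□□□■□■□□□
□□□□■□■□□
□□□□□<■□□
□□□□□□□□□
[23] □□□□□□□□□
□□□□□□□□□
□□□□□□□□□
□□□□■■□□□
□□□■□□□□□
□□□■□■□□□
□□□□■^■□□
□□□□□■■□□
□□□□□□□□□
[24] □□□□□□□□□
□□□□□□□□□
□□□□□□□□□
□□□□■■□□□
□□□■□□□□□
□□□■□■□□□
□□□□■■>□□
□□□□□■■□□
□□□□□□□□□
[25] □□□□□□□□□
□□□□□□□□□
□□□□□□□□□
□□□□■■□□□
□□□■□□□□□
□□□■□■^□□
□□□□■■□□□
□□□□□■■□□
□□□□□□□□□
[26] □□□□□□□□□
□□□□□□□□□
□□□□□□□□□
□□□□■■□□□
□□□■□□□□□
□□□■□■■>□
□□□□■■□□□
□□□□□■■□□
□□□□□□□□□
[27] □□□□□□□□□
□□□□□□□□□
□□□□□□□□□
□□□□■■□□□
□□□■□□□□□
□□□■□■■■□
□□□□■■□v□
□□□□□■■□□
□□□□□□□□□
[28] □□□□□□□□□
□□□□□□□□□
□□□□□□□□□
□□□□■■□□□
□□□■□□□□□
□□□■□■■■□
□□□□■■<■□
□□□□□■■□□
□□□□□□□□□
[29] □□□□□□□□□
□□□□□□□□□
□□□□□□□□□
□□□□■■□□□
□□□■□□□□□
□□□■□■^■□
□□□□■■■■□
□□□□□■■□□
□□□□□□□□□
[30] □□□□□□□□□
□□□□□□□□□
□□□□□□□□□
□□□□■■□□□
□□□■□□□□□
□□□■□<□■□
□□□□■■■■□
□□□□□■■□□
□□□□□□□□□
[31] □□□□□□□□□
□□□□□□□□□
□□□□□□□□□
□□□□■■□□□
□□□■□□□□□
□□□■□□□■□
□□□□■v■■□
□□□□□■■□□
□□□□□□□□□
[32] □□□□□□□□□
□□□□□□□□□
□□□□□□□□□
□□□□■■□□□
□□□■□□□□□
□□□■□□□■□
□□□□■□>■□
□□□□□■■□□
□□□□□□□□□
[33] □□□□□□□□□
□□□□□□□□□
□□□□□□□□□
□□□□■■□□□
□□□■□□□□□
□□□■□□^■□
□□□□■□□■□
□□□□□■■□□
□□□□□□□□□
[34] □□□□□□□□□
□□□□□□□□□
□□□□□□□□□
□□□□■■□□□
□□□■□□□□□
□□□■□□■>□
□□□□■□□■□
□□□□□■■□□
□□□□□□□□□
[35] □□□□□□□□□
□□□□□□□□□
□□□□□□□□□
□□□□■■□□□
□□□■□□□^□
□□□■□□■□□
□□□□■□□■□
□□□□□■■□□
□□□□□□□□□
[36] □□□□□□□□□
□□□□□□□□□
□□□□□□□□□
□□□□■■□□□
□□□■□□□■>
□□□■□□■□□
□□□□■□□■□
□□□□□■■□□
□□□□□□□□□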